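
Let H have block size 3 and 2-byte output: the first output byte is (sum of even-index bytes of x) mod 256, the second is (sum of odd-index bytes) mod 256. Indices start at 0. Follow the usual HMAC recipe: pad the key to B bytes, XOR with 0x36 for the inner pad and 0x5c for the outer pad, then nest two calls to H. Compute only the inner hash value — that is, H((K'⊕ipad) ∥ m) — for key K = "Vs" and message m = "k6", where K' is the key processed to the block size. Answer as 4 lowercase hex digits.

Key "Vs" = 56 73 is 2 bytes ≤ B = 3; zero-pad to 3 bytes: K' = 56 73 00.
K' ⊕ ipad = 60 45 36.
Inner input = 60 45 36 ∥ 6b 36.
Inner hash: even-index sum = 204 mod 256 = 204; odd-index sum = 176 mod 256 = 176 → cc b0.

ccb0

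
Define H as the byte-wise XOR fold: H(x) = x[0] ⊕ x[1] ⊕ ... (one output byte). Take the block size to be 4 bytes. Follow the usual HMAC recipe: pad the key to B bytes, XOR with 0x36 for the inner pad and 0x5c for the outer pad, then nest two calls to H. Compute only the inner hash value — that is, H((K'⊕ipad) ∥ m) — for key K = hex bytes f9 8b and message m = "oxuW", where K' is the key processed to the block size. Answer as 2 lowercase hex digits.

47

Key hex bytes f9 8b is 2 bytes ≤ B = 4; zero-pad to 4 bytes: K' = f9 8b 00 00.
K' ⊕ ipad = cf bd 36 36.
Inner input = cf bd 36 36 ∥ 6f 78 75 57.
Inner hash: XOR cf⊕bd⊕36⊕36⊕6f⊕78⊕75⊕57 = 47.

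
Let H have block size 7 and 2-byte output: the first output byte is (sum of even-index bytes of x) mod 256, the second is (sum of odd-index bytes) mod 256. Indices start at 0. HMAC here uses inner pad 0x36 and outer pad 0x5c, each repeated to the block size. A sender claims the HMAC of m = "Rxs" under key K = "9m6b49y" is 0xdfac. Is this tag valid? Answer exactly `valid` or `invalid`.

valid

Key "9m6b49y" = 39 6d 36 62 34 39 79 is exactly B = 7 bytes: K' = 39 6d 36 62 34 39 79.
K' ⊕ ipad = 0f 5b 00 54 02 0f 4f; K' ⊕ opad = 65 31 6a 3e 68 65 25.
Inner hash: even-index sum = 216 mod 256 = 216; odd-index sum = 387 mod 256 = 131 → d8 83.
Outer hash (recomputed tag): even-index sum = 479 mod 256 = 223; odd-index sum = 428 mod 256 = 172 → df ac.
Recomputed tag = dfac; claimed = dfac → match.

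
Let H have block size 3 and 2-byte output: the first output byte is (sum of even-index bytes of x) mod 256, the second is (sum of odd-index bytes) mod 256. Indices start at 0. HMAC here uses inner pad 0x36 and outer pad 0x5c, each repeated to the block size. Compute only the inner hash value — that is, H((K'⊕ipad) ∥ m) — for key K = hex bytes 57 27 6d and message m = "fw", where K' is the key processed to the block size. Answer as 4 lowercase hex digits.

Key hex bytes 57 27 6d is exactly B = 3 bytes: K' = 57 27 6d.
K' ⊕ ipad = 61 11 5b.
Inner input = 61 11 5b ∥ 66 77.
Inner hash: even-index sum = 307 mod 256 = 51; odd-index sum = 119 mod 256 = 119 → 33 77.

3377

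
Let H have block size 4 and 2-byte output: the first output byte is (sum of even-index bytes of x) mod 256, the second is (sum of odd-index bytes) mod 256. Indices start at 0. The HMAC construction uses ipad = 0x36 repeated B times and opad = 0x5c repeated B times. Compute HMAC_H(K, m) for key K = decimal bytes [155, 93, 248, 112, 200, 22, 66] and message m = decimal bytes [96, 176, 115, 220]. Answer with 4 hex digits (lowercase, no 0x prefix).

d1b2

Key decimal bytes [155, 93, 248, 112, 200, 22, 66] = 9b 5d f8 70 c8 16 42 is 7 bytes > B = 4, so hash it first: H(key) = 9d e3, then zero-pad to 4 bytes: K' = 9d e3 00 00.
K' ⊕ ipad = ab d5 36 36.  K' ⊕ opad = c1 bf 5c 5c.
Inner input = (K'⊕ipad) ∥ m = ab d5 36 36 ∥ 60 b0 73 dc.
Inner hash: even-index sum = 436 mod 256 = 180; odd-index sum = 663 mod 256 = 151 → b4 97.
Outer input = (K'⊕opad) ∥ inner = c1 bf 5c 5c ∥ b4 97.
Outer hash (tag): even-index sum = 465 mod 256 = 209; odd-index sum = 434 mod 256 = 178 → d1 b2.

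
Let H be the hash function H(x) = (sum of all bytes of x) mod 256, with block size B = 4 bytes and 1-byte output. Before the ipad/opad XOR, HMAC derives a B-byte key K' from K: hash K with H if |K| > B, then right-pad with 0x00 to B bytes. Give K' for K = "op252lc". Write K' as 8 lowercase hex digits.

47000000

|K| = 7 > B = 4, so first hash the key.
H(K): sum = 111+112+50+53+50+108+99 = 583; mod 256 = 71 → 47.
Zero-pad H(K) = 47 to 4 bytes: K' = 47 00 00 00.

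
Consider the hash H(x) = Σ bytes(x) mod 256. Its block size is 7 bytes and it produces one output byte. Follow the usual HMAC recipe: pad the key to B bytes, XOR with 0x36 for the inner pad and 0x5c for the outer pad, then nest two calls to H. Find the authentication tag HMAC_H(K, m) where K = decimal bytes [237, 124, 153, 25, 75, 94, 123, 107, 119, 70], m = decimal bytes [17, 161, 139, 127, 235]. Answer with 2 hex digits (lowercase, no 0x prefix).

Key decimal bytes [237, 124, 153, 25, 75, 94, 123, 107, 119, 70] = ed 7c 99 19 4b 5e 7b 6b 77 46 is 10 bytes > B = 7, so hash it first: H(key) = 67, then zero-pad to 7 bytes: K' = 67 00 00 00 00 00 00.
K' ⊕ ipad = 51 36 36 36 36 36 36.  K' ⊕ opad = 3b 5c 5c 5c 5c 5c 5c.
Inner input = (K'⊕ipad) ∥ m = 51 36 36 36 36 36 36 ∥ 11 a1 8b 7f eb.
Inner hash: sum = 81+54+54+54+54+54+54+17+161+139+127+235 = 1084; mod 256 = 60 → 3c.
Outer input = (K'⊕opad) ∥ inner = 3b 5c 5c 5c 5c 5c 5c ∥ 3c.
Outer hash (tag): sum = 59+92+92+92+92+92+92+60 = 671; mod 256 = 159 → 9f.

9f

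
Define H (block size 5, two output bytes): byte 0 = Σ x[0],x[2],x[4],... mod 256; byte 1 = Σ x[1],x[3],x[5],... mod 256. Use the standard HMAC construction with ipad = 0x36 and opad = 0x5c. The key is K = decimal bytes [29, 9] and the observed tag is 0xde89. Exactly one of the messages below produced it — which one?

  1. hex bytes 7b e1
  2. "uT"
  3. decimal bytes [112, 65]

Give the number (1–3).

Key decimal bytes [29, 9] = 1d 09 is 2 bytes ≤ B = 5; zero-pad to 5 bytes: K' = 1d 09 00 00 00.
K' ⊕ ipad = 2b 3f 36 36 36; K' ⊕ opad = 41 55 5c 5c 5c.
m1: inner = H(2b 3f 36 36 36 7b e1) = 78 f0; tag = H(41 55 5c 5c 5c 78 f0) = e929
m2: inner = H(2b 3f 36 36 36 75 54) = eb ea; tag = H(41 55 5c 5c 5c eb ea) = e39c
m3: inner = H(2b 3f 36 36 36 70 41) = d8 e5; tag = H(41 55 5c 5c 5c d8 e5) = de89 ← matches

3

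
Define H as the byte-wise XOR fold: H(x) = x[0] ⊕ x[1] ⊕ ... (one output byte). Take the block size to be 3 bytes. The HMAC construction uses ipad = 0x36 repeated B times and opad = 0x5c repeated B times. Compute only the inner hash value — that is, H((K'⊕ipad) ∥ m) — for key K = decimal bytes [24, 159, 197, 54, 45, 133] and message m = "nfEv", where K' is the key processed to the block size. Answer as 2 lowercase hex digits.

Key decimal bytes [24, 159, 197, 54, 45, 133] = 18 9f c5 36 2d 85 is 6 bytes > B = 3, so hash it first: H(key) = dc, then zero-pad to 3 bytes: K' = dc 00 00.
K' ⊕ ipad = ea 36 36.
Inner input = ea 36 36 ∥ 6e 66 45 76.
Inner hash: XOR ea⊕36⊕36⊕6e⊕66⊕45⊕76 = d1.

d1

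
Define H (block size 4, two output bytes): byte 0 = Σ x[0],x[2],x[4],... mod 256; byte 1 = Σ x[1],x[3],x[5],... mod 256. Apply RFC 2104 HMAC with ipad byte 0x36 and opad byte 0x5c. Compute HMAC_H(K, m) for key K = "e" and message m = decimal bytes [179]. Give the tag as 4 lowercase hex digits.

Key "e" = 65 is 1 byte ≤ B = 4; zero-pad to 4 bytes: K' = 65 00 00 00.
K' ⊕ ipad = 53 36 36 36.  K' ⊕ opad = 39 5c 5c 5c.
Inner input = (K'⊕ipad) ∥ m = 53 36 36 36 ∥ b3.
Inner hash: even-index sum = 316 mod 256 = 60; odd-index sum = 108 mod 256 = 108 → 3c 6c.
Outer input = (K'⊕opad) ∥ inner = 39 5c 5c 5c ∥ 3c 6c.
Outer hash (tag): even-index sum = 209 mod 256 = 209; odd-index sum = 292 mod 256 = 36 → d1 24.

d124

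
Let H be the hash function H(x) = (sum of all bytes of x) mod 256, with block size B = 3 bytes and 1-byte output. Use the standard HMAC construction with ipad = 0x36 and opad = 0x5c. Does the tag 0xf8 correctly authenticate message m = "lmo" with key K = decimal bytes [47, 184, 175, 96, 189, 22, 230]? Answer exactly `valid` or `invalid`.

Key decimal bytes [47, 184, 175, 96, 189, 22, 230] = 2f b8 af 60 bd 16 e6 is 7 bytes > B = 3, so hash it first: H(key) = af, then zero-pad to 3 bytes: K' = af 00 00.
K' ⊕ ipad = 99 36 36; K' ⊕ opad = f3 5c 5c.
Inner hash: sum = 153+54+54+108+109+111 = 589; mod 256 = 77 → 4d.
Outer hash (recomputed tag): sum = 243+92+92+77 = 504; mod 256 = 248 → f8.
Recomputed tag = f8; claimed = f8 → match.

valid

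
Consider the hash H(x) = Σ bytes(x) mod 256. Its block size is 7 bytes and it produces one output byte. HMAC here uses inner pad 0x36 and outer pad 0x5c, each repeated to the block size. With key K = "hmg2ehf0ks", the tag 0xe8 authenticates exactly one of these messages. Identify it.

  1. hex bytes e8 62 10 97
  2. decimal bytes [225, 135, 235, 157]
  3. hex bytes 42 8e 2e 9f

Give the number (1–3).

Key "hmg2ehf0ks" = 68 6d 67 32 65 68 66 30 6b 73 is 10 bytes > B = 7, so hash it first: H(key) = af, then zero-pad to 7 bytes: K' = af 00 00 00 00 00 00.
K' ⊕ ipad = 99 36 36 36 36 36 36; K' ⊕ opad = f3 5c 5c 5c 5c 5c 5c.
m1: inner = H(99 36 36 36 36 36 36 e8 62 10 97) = ce; tag = H(f3 5c 5c 5c 5c 5c 5c ce) = e9
m2: inner = H(99 36 36 36 36 36 36 e1 87 eb 9d) = cd; tag = H(f3 5c 5c 5c 5c 5c 5c cd) = e8 ← matches
m3: inner = H(99 36 36 36 36 36 36 42 8e 2e 9f) = 7a; tag = H(f3 5c 5c 5c 5c 5c 5c 7a) = 95

2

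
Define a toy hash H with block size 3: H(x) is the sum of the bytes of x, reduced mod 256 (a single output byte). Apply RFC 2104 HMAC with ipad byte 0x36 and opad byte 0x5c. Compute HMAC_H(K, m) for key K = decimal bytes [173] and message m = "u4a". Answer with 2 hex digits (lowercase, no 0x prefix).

ba

Key decimal bytes [173] = ad is 1 byte ≤ B = 3; zero-pad to 3 bytes: K' = ad 00 00.
K' ⊕ ipad = 9b 36 36.  K' ⊕ opad = f1 5c 5c.
Inner input = (K'⊕ipad) ∥ m = 9b 36 36 ∥ 75 34 61.
Inner hash: sum = 155+54+54+117+52+97 = 529; mod 256 = 17 → 11.
Outer input = (K'⊕opad) ∥ inner = f1 5c 5c ∥ 11.
Outer hash (tag): sum = 241+92+92+17 = 442; mod 256 = 186 → ba.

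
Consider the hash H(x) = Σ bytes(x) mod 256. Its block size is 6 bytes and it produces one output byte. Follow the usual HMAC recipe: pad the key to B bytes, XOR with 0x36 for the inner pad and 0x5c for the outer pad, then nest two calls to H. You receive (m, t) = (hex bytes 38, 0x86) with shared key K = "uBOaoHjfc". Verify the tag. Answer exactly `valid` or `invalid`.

Key "uBOaoHjfc" = 75 42 4f 61 6f 48 6a 66 63 is 9 bytes > B = 6, so hash it first: H(key) = 51, then zero-pad to 6 bytes: K' = 51 00 00 00 00 00.
K' ⊕ ipad = 67 36 36 36 36 36; K' ⊕ opad = 0d 5c 5c 5c 5c 5c.
Inner hash: sum = 103+54+54+54+54+54+56 = 429; mod 256 = 173 → ad.
Outer hash (recomputed tag): sum = 13+92+92+92+92+92+173 = 646; mod 256 = 134 → 86.
Recomputed tag = 86; claimed = 86 → match.

valid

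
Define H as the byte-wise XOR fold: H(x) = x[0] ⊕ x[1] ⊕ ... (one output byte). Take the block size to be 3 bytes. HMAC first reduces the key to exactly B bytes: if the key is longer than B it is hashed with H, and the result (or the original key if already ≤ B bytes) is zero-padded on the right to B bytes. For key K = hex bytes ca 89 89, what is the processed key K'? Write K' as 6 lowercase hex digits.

Key hex bytes ca 89 89 is exactly B = 3 bytes: K' = ca 89 89.

ca8989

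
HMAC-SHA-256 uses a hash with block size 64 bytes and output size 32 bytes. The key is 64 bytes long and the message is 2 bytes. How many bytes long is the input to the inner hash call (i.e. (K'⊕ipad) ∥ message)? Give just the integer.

66

Key is 64 ≤ 64 bytes, zero-padded: |K'| = 64.
Inner input = (K'⊕ipad) ∥ m → 64 + 2 = 66 bytes.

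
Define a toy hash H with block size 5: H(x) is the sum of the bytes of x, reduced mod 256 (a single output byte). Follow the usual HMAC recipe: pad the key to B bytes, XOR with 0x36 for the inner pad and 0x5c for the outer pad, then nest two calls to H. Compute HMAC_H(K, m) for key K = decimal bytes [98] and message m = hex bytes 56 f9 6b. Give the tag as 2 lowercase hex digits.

Key decimal bytes [98] = 62 is 1 byte ≤ B = 5; zero-pad to 5 bytes: K' = 62 00 00 00 00.
K' ⊕ ipad = 54 36 36 36 36.  K' ⊕ opad = 3e 5c 5c 5c 5c.
Inner input = (K'⊕ipad) ∥ m = 54 36 36 36 36 ∥ 56 f9 6b.
Inner hash: sum = 84+54+54+54+54+86+249+107 = 742; mod 256 = 230 → e6.
Outer input = (K'⊕opad) ∥ inner = 3e 5c 5c 5c 5c ∥ e6.
Outer hash (tag): sum = 62+92+92+92+92+230 = 660; mod 256 = 148 → 94.

94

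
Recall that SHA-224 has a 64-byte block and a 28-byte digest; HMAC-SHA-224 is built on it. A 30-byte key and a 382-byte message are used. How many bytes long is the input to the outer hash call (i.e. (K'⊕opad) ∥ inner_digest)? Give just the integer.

Key is 30 ≤ 64 bytes, zero-padded: |K'| = 64.
Outer input = (K'⊕opad) ∥ H(inner) → 64 + 28 = 92 bytes.

92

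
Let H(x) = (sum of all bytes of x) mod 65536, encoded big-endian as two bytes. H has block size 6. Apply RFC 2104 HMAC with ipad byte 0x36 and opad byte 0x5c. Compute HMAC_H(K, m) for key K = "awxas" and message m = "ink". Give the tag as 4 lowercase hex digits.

Key "awxas" = 61 77 78 61 73 is 5 bytes ≤ B = 6; zero-pad to 6 bytes: K' = 61 77 78 61 73 00.
K' ⊕ ipad = 57 41 4e 57 45 36.  K' ⊕ opad = 3d 2b 24 3d 2f 5c.
Inner input = (K'⊕ipad) ∥ m = 57 41 4e 57 45 36 ∥ 69 6e 6b.
Inner hash: sum = 87+65+78+87+69+54+105+110+107 = 762 → 02 fa.
Outer input = (K'⊕opad) ∥ inner = 3d 2b 24 3d 2f 5c ∥ 02 fa.
Outer hash (tag): sum = 61+43+36+61+47+92+2+250 = 592 → 02 50.

0250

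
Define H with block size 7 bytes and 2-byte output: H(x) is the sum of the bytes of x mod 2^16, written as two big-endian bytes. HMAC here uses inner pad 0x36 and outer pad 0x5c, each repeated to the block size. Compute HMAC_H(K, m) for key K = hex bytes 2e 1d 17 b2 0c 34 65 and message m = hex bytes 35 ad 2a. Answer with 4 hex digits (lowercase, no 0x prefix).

Key hex bytes 2e 1d 17 b2 0c 34 65 is exactly B = 7 bytes: K' = 2e 1d 17 b2 0c 34 65.
K' ⊕ ipad = 18 2b 21 84 3a 02 53.  K' ⊕ opad = 72 41 4b ee 50 68 39.
Inner input = (K'⊕ipad) ∥ m = 18 2b 21 84 3a 02 53 ∥ 35 ad 2a.
Inner hash: sum = 24+43+33+132+58+2+83+53+173+42 = 643 → 02 83.
Outer input = (K'⊕opad) ∥ inner = 72 41 4b ee 50 68 39 ∥ 02 83.
Outer hash (tag): sum = 114+65+75+238+80+104+57+2+131 = 866 → 03 62.

0362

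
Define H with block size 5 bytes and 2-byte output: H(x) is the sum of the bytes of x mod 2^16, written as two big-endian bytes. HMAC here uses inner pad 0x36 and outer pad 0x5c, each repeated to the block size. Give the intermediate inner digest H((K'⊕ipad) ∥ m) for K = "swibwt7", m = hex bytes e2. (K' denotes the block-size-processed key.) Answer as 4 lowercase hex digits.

Key "swibwt7" = 73 77 69 62 77 74 37 is 7 bytes > B = 5, so hash it first: H(key) = 02 d7, then zero-pad to 5 bytes: K' = 02 d7 00 00 00.
K' ⊕ ipad = 34 e1 36 36 36.
Inner input = 34 e1 36 36 36 ∥ e2.
Inner hash: sum = 52+225+54+54+54+226 = 665 → 02 99.

0299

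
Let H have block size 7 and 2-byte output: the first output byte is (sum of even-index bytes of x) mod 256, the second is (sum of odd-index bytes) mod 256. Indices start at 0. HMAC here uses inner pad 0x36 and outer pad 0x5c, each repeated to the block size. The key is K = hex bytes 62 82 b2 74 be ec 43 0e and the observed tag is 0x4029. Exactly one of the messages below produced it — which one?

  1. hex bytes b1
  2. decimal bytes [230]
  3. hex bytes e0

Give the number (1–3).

Key hex bytes 62 82 b2 74 be ec 43 0e is 8 bytes > B = 7, so hash it first: H(key) = 15 f0, then zero-pad to 7 bytes: K' = 15 f0 00 00 00 00 00.
K' ⊕ ipad = 23 c6 36 36 36 36 36; K' ⊕ opad = 49 ac 5c 5c 5c 5c 5c.
m1: inner = H(23 c6 36 36 36 36 36 b1) = c5 e3; tag = H(49 ac 5c 5c 5c 5c 5c c5 e3) = 4029 ← matches
m2: inner = H(23 c6 36 36 36 36 36 e6) = c5 18; tag = H(49 ac 5c 5c 5c 5c 5c c5 18) = 7529
m3: inner = H(23 c6 36 36 36 36 36 e0) = c5 12; tag = H(49 ac 5c 5c 5c 5c 5c c5 12) = 6f29

1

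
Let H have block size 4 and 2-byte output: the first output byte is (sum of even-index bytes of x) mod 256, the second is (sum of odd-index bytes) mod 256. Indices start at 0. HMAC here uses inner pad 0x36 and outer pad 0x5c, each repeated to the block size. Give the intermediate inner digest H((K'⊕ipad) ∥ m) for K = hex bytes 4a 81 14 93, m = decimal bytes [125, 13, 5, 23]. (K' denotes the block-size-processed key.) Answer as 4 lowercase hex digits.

Key hex bytes 4a 81 14 93 is exactly B = 4 bytes: K' = 4a 81 14 93.
K' ⊕ ipad = 7c b7 22 a5.
Inner input = 7c b7 22 a5 ∥ 7d 0d 05 17.
Inner hash: even-index sum = 288 mod 256 = 32; odd-index sum = 384 mod 256 = 128 → 20 80.

2080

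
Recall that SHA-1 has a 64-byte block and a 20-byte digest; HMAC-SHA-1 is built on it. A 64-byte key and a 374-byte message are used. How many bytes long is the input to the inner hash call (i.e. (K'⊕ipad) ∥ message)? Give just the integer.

438

Key is 64 ≤ 64 bytes, zero-padded: |K'| = 64.
Inner input = (K'⊕ipad) ∥ m → 64 + 374 = 438 bytes.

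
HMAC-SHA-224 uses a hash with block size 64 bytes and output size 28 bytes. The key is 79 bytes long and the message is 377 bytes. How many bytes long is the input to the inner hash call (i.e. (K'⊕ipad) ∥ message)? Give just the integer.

441

Key is 79 > 64 bytes, so it is hashed to 28 bytes then zero-padded to 64: |K'| = 64.
Inner input = (K'⊕ipad) ∥ m → 64 + 377 = 441 bytes.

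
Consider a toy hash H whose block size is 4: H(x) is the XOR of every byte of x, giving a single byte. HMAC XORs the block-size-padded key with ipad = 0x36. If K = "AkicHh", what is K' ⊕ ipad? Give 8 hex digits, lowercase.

36363636

Key "AkicHh" = 41 6b 69 63 48 68 is 6 bytes > B = 4, so hash it first: H(key) = 00, then zero-pad to 4 bytes: K' = 00 00 00 00.
XOR each byte with 0x36: 00⊕36=36, 00⊕36=36, 00⊕36=36, 00⊕36=36.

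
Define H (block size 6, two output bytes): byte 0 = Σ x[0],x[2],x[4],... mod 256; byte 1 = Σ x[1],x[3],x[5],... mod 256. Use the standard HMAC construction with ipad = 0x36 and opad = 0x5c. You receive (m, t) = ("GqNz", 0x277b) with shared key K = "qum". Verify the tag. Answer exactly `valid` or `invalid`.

valid

Key "qum" = 71 75 6d is 3 bytes ≤ B = 6; zero-pad to 6 bytes: K' = 71 75 6d 00 00 00.
K' ⊕ ipad = 47 43 5b 36 36 36; K' ⊕ opad = 2d 29 31 5c 5c 5c.
Inner hash: even-index sum = 365 mod 256 = 109; odd-index sum = 410 mod 256 = 154 → 6d 9a.
Outer hash (recomputed tag): even-index sum = 295 mod 256 = 39; odd-index sum = 379 mod 256 = 123 → 27 7b.
Recomputed tag = 277b; claimed = 277b → match.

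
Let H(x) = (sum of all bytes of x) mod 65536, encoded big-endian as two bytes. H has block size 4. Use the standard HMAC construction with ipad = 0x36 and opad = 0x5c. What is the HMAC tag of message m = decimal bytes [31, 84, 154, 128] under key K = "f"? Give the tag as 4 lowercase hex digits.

01cf

Key "f" = 66 is 1 byte ≤ B = 4; zero-pad to 4 bytes: K' = 66 00 00 00.
K' ⊕ ipad = 50 36 36 36.  K' ⊕ opad = 3a 5c 5c 5c.
Inner input = (K'⊕ipad) ∥ m = 50 36 36 36 ∥ 1f 54 9a 80.
Inner hash: sum = 80+54+54+54+31+84+154+128 = 639 → 02 7f.
Outer input = (K'⊕opad) ∥ inner = 3a 5c 5c 5c ∥ 02 7f.
Outer hash (tag): sum = 58+92+92+92+2+127 = 463 → 01 cf.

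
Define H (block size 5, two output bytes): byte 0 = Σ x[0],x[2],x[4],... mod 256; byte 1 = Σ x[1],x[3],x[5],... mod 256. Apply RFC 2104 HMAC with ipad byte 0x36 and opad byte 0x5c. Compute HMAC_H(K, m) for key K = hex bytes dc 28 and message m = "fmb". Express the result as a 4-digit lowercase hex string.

5493

Key hex bytes dc 28 is 2 bytes ≤ B = 5; zero-pad to 5 bytes: K' = dc 28 00 00 00.
K' ⊕ ipad = ea 1e 36 36 36.  K' ⊕ opad = 80 74 5c 5c 5c.
Inner input = (K'⊕ipad) ∥ m = ea 1e 36 36 36 ∥ 66 6d 62.
Inner hash: even-index sum = 451 mod 256 = 195; odd-index sum = 284 mod 256 = 28 → c3 1c.
Outer input = (K'⊕opad) ∥ inner = 80 74 5c 5c 5c ∥ c3 1c.
Outer hash (tag): even-index sum = 340 mod 256 = 84; odd-index sum = 403 mod 256 = 147 → 54 93.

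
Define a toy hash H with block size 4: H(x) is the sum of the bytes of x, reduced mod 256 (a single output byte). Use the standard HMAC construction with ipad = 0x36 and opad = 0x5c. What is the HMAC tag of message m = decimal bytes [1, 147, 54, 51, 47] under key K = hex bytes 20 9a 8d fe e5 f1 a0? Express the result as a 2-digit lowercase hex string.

56

Key hex bytes 20 9a 8d fe e5 f1 a0 is 7 bytes > B = 4, so hash it first: H(key) = bb, then zero-pad to 4 bytes: K' = bb 00 00 00.
K' ⊕ ipad = 8d 36 36 36.  K' ⊕ opad = e7 5c 5c 5c.
Inner input = (K'⊕ipad) ∥ m = 8d 36 36 36 ∥ 01 93 36 33 2f.
Inner hash: sum = 141+54+54+54+1+147+54+51+47 = 603; mod 256 = 91 → 5b.
Outer input = (K'⊕opad) ∥ inner = e7 5c 5c 5c ∥ 5b.
Outer hash (tag): sum = 231+92+92+92+91 = 598; mod 256 = 86 → 56.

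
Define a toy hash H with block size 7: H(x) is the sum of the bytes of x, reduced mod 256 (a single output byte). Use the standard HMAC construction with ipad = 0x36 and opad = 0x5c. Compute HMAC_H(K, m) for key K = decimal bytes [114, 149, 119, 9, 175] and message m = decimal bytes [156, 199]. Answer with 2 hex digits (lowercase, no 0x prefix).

f1

Key decimal bytes [114, 149, 119, 9, 175] = 72 95 77 09 af is 5 bytes ≤ B = 7; zero-pad to 7 bytes: K' = 72 95 77 09 af 00 00.
K' ⊕ ipad = 44 a3 41 3f 99 36 36.  K' ⊕ opad = 2e c9 2b 55 f3 5c 5c.
Inner input = (K'⊕ipad) ∥ m = 44 a3 41 3f 99 36 36 ∥ 9c c7.
Inner hash: sum = 68+163+65+63+153+54+54+156+199 = 975; mod 256 = 207 → cf.
Outer input = (K'⊕opad) ∥ inner = 2e c9 2b 55 f3 5c 5c ∥ cf.
Outer hash (tag): sum = 46+201+43+85+243+92+92+207 = 1009; mod 256 = 241 → f1.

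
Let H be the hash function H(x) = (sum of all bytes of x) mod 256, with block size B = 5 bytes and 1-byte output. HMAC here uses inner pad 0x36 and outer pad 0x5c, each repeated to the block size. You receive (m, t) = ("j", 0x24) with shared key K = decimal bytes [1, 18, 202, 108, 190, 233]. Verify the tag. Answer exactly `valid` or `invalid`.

Key decimal bytes [1, 18, 202, 108, 190, 233] = 01 12 ca 6c be e9 is 6 bytes > B = 5, so hash it first: H(key) = f0, then zero-pad to 5 bytes: K' = f0 00 00 00 00.
K' ⊕ ipad = c6 36 36 36 36; K' ⊕ opad = ac 5c 5c 5c 5c.
Inner hash: sum = 198+54+54+54+54+106 = 520; mod 256 = 8 → 08.
Outer hash (recomputed tag): sum = 172+92+92+92+92+8 = 548; mod 256 = 36 → 24.
Recomputed tag = 24; claimed = 24 → match.

valid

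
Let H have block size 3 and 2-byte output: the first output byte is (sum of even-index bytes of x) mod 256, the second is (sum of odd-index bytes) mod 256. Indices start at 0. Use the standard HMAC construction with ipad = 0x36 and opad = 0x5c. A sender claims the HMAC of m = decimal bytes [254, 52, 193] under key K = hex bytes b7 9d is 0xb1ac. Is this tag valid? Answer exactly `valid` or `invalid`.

valid

Key hex bytes b7 9d is 2 bytes ≤ B = 3; zero-pad to 3 bytes: K' = b7 9d 00.
K' ⊕ ipad = 81 ab 36; K' ⊕ opad = eb c1 5c.
Inner hash: even-index sum = 235 mod 256 = 235; odd-index sum = 618 mod 256 = 106 → eb 6a.
Outer hash (recomputed tag): even-index sum = 433 mod 256 = 177; odd-index sum = 428 mod 256 = 172 → b1 ac.
Recomputed tag = b1ac; claimed = b1ac → match.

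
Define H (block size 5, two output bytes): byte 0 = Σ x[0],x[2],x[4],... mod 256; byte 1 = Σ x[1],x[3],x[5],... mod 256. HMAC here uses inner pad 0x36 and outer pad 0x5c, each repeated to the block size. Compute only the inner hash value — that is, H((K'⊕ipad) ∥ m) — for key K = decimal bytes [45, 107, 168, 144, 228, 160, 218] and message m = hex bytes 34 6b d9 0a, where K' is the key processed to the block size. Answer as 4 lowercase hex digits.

Key decimal bytes [45, 107, 168, 144, 228, 160, 218] = 2d 6b a8 90 e4 a0 da is 7 bytes > B = 5, so hash it first: H(key) = 93 9b, then zero-pad to 5 bytes: K' = 93 9b 00 00 00.
K' ⊕ ipad = a5 ad 36 36 36.
Inner input = a5 ad 36 36 36 ∥ 34 6b d9 0a.
Inner hash: even-index sum = 390 mod 256 = 134; odd-index sum = 496 mod 256 = 240 → 86 f0.

86f0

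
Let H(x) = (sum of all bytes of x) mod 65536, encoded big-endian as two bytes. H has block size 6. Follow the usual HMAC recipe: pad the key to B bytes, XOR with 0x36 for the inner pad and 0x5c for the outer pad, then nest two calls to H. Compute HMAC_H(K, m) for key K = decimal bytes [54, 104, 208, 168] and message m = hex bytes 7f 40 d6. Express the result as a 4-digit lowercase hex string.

Key decimal bytes [54, 104, 208, 168] = 36 68 d0 a8 is 4 bytes ≤ B = 6; zero-pad to 6 bytes: K' = 36 68 d0 a8 00 00.
K' ⊕ ipad = 00 5e e6 9e 36 36.  K' ⊕ opad = 6a 34 8c f4 5c 5c.
Inner input = (K'⊕ipad) ∥ m = 00 5e e6 9e 36 36 ∥ 7f 40 d6.
Inner hash: sum = 0+94+230+158+54+54+127+64+214 = 995 → 03 e3.
Outer input = (K'⊕opad) ∥ inner = 6a 34 8c f4 5c 5c ∥ 03 e3.
Outer hash (tag): sum = 106+52+140+244+92+92+3+227 = 956 → 03 bc.

03bc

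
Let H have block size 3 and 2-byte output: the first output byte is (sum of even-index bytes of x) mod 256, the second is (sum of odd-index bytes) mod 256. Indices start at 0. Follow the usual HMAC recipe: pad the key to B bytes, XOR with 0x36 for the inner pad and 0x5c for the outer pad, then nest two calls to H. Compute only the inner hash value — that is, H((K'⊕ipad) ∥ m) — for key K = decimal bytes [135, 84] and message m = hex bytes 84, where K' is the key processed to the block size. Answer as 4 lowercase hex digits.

e7e6

Key decimal bytes [135, 84] = 87 54 is 2 bytes ≤ B = 3; zero-pad to 3 bytes: K' = 87 54 00.
K' ⊕ ipad = b1 62 36.
Inner input = b1 62 36 ∥ 84.
Inner hash: even-index sum = 231 mod 256 = 231; odd-index sum = 230 mod 256 = 230 → e7 e6.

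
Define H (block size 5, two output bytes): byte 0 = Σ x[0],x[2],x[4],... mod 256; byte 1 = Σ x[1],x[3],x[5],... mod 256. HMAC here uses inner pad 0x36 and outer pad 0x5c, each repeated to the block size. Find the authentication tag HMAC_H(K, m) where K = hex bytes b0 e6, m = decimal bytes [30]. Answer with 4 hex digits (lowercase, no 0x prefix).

Key hex bytes b0 e6 is 2 bytes ≤ B = 5; zero-pad to 5 bytes: K' = b0 e6 00 00 00.
K' ⊕ ipad = 86 d0 36 36 36.  K' ⊕ opad = ec ba 5c 5c 5c.
Inner input = (K'⊕ipad) ∥ m = 86 d0 36 36 36 ∥ 1e.
Inner hash: even-index sum = 242 mod 256 = 242; odd-index sum = 292 mod 256 = 36 → f2 24.
Outer input = (K'⊕opad) ∥ inner = ec ba 5c 5c 5c ∥ f2 24.
Outer hash (tag): even-index sum = 456 mod 256 = 200; odd-index sum = 520 mod 256 = 8 → c8 08.

c808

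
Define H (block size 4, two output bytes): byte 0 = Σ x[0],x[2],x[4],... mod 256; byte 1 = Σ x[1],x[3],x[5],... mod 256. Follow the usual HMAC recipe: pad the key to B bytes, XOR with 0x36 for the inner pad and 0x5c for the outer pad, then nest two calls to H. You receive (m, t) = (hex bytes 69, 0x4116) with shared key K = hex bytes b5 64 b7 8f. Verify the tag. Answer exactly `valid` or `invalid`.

Key hex bytes b5 64 b7 8f is exactly B = 4 bytes: K' = b5 64 b7 8f.
K' ⊕ ipad = 83 52 81 b9; K' ⊕ opad = e9 38 eb d3.
Inner hash: even-index sum = 365 mod 256 = 109; odd-index sum = 267 mod 256 = 11 → 6d 0b.
Outer hash (recomputed tag): even-index sum = 577 mod 256 = 65; odd-index sum = 278 mod 256 = 22 → 41 16.
Recomputed tag = 4116; claimed = 4116 → match.

valid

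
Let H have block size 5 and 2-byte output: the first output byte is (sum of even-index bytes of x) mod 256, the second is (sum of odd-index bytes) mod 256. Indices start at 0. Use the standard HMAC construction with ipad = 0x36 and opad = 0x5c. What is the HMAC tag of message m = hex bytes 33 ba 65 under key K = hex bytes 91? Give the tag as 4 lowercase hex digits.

Key hex bytes 91 is 1 byte ≤ B = 5; zero-pad to 5 bytes: K' = 91 00 00 00 00.
K' ⊕ ipad = a7 36 36 36 36.  K' ⊕ opad = cd 5c 5c 5c 5c.
Inner input = (K'⊕ipad) ∥ m = a7 36 36 36 36 ∥ 33 ba 65.
Inner hash: even-index sum = 461 mod 256 = 205; odd-index sum = 260 mod 256 = 4 → cd 04.
Outer input = (K'⊕opad) ∥ inner = cd 5c 5c 5c 5c ∥ cd 04.
Outer hash (tag): even-index sum = 393 mod 256 = 137; odd-index sum = 389 mod 256 = 133 → 89 85.

8985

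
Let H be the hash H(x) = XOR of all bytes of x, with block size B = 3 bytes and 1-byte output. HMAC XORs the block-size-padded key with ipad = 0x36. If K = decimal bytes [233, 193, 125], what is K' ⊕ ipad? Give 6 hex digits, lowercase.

Key decimal bytes [233, 193, 125] = e9 c1 7d is exactly B = 3 bytes: K' = e9 c1 7d.
XOR each byte with 0x36: e9⊕36=df, c1⊕36=f7, 7d⊕36=4b.

dff74b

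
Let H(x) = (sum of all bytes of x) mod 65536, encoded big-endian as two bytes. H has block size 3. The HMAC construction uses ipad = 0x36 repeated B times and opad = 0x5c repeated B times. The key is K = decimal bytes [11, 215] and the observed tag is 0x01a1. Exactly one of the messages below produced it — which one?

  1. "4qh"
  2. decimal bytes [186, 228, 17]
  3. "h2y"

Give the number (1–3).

1

Key decimal bytes [11, 215] = 0b d7 is 2 bytes ≤ B = 3; zero-pad to 3 bytes: K' = 0b d7 00.
K' ⊕ ipad = 3d e1 36; K' ⊕ opad = 57 8b 5c.
m1: inner = H(3d e1 36 34 71 68) = 02 61; tag = H(57 8b 5c 02 61) = 01a1 ← matches
m2: inner = H(3d e1 36 ba e4 11) = 03 03; tag = H(57 8b 5c 03 03) = 0144
m3: inner = H(3d e1 36 68 32 79) = 02 67; tag = H(57 8b 5c 02 67) = 01a7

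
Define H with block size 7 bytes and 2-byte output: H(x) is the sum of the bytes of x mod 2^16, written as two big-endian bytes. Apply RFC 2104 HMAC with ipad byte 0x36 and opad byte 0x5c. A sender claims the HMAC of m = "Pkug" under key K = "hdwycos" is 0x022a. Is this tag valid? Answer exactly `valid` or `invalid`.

Key "hdwycos" = 68 64 77 79 63 6f 73 is exactly B = 7 bytes: K' = 68 64 77 79 63 6f 73.
K' ⊕ ipad = 5e 52 41 4f 55 59 45; K' ⊕ opad = 34 38 2b 25 3f 33 2f.
Inner hash: sum = 94+82+65+79+85+89+69+80+107+117+103 = 970 → 03 ca.
Outer hash (recomputed tag): sum = 52+56+43+37+63+51+47+3+202 = 554 → 02 2a.
Recomputed tag = 022a; claimed = 022a → match.

valid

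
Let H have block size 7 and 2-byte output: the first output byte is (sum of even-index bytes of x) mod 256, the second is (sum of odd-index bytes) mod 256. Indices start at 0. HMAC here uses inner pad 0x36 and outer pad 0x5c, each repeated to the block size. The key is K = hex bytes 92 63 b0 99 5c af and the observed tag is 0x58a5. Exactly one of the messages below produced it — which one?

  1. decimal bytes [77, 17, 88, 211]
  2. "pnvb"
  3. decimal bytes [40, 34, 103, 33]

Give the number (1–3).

1

Key hex bytes 92 63 b0 99 5c af is 6 bytes ≤ B = 7; zero-pad to 7 bytes: K' = 92 63 b0 99 5c af 00.
K' ⊕ ipad = a4 55 86 af 6a 99 36; K' ⊕ opad = ce 3f ec c5 00 f3 5c.
m1: inner = H(a4 55 86 af 6a 99 36 4d 11 58 d3) = ae 42; tag = H(ce 3f ec c5 00 f3 5c ae 42) = 58a5 ← matches
m2: inner = H(a4 55 86 af 6a 99 36 70 6e 76 62) = 9a 83; tag = H(ce 3f ec c5 00 f3 5c 9a 83) = 9991
m3: inner = H(a4 55 86 af 6a 99 36 28 22 67 21) = 0d 2c; tag = H(ce 3f ec c5 00 f3 5c 0d 2c) = 4204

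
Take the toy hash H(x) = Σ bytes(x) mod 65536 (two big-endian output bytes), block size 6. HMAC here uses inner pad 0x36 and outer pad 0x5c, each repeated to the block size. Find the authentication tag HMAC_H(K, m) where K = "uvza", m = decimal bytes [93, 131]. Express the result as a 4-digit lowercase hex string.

01e2

Key "uvza" = 75 76 7a 61 is 4 bytes ≤ B = 6; zero-pad to 6 bytes: K' = 75 76 7a 61 00 00.
K' ⊕ ipad = 43 40 4c 57 36 36.  K' ⊕ opad = 29 2a 26 3d 5c 5c.
Inner input = (K'⊕ipad) ∥ m = 43 40 4c 57 36 36 ∥ 5d 83.
Inner hash: sum = 67+64+76+87+54+54+93+131 = 626 → 02 72.
Outer input = (K'⊕opad) ∥ inner = 29 2a 26 3d 5c 5c ∥ 02 72.
Outer hash (tag): sum = 41+42+38+61+92+92+2+114 = 482 → 01 e2.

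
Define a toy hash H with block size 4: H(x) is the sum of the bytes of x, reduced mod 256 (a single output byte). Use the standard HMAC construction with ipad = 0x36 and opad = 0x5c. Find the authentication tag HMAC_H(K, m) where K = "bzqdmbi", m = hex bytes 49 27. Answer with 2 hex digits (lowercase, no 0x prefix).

ba

Key "bzqdmbi" = 62 7a 71 64 6d 62 69 is 7 bytes > B = 4, so hash it first: H(key) = e9, then zero-pad to 4 bytes: K' = e9 00 00 00.
K' ⊕ ipad = df 36 36 36.  K' ⊕ opad = b5 5c 5c 5c.
Inner input = (K'⊕ipad) ∥ m = df 36 36 36 ∥ 49 27.
Inner hash: sum = 223+54+54+54+73+39 = 497; mod 256 = 241 → f1.
Outer input = (K'⊕opad) ∥ inner = b5 5c 5c 5c ∥ f1.
Outer hash (tag): sum = 181+92+92+92+241 = 698; mod 256 = 186 → ba.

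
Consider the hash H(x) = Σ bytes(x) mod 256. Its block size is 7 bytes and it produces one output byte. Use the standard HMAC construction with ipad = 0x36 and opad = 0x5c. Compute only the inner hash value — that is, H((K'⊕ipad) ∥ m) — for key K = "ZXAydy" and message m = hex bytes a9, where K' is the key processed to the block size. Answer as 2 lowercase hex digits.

20

Key "ZXAydy" = 5a 58 41 79 64 79 is 6 bytes ≤ B = 7; zero-pad to 7 bytes: K' = 5a 58 41 79 64 79 00.
K' ⊕ ipad = 6c 6e 77 4f 52 4f 36.
Inner input = 6c 6e 77 4f 52 4f 36 ∥ a9.
Inner hash: sum = 108+110+119+79+82+79+54+169 = 800; mod 256 = 32 → 20.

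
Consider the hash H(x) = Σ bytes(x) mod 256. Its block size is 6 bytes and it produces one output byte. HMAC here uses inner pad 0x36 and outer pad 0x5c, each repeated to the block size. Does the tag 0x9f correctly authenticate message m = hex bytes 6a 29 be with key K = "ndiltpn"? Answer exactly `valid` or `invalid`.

Key "ndiltpn" = 6e 64 69 6c 74 70 6e is 7 bytes > B = 6, so hash it first: H(key) = f9, then zero-pad to 6 bytes: K' = f9 00 00 00 00 00.
K' ⊕ ipad = cf 36 36 36 36 36; K' ⊕ opad = a5 5c 5c 5c 5c 5c.
Inner hash: sum = 207+54+54+54+54+54+106+41+190 = 814; mod 256 = 46 → 2e.
Outer hash (recomputed tag): sum = 165+92+92+92+92+92+46 = 671; mod 256 = 159 → 9f.
Recomputed tag = 9f; claimed = 9f → match.

valid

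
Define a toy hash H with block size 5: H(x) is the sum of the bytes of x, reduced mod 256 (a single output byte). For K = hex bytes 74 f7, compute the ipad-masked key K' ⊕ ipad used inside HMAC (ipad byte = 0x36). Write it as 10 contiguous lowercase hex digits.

42c1363636

Key hex bytes 74 f7 is 2 bytes ≤ B = 5; zero-pad to 5 bytes: K' = 74 f7 00 00 00.
XOR each byte with 0x36: 74⊕36=42, f7⊕36=c1, 00⊕36=36, 00⊕36=36, 00⊕36=36.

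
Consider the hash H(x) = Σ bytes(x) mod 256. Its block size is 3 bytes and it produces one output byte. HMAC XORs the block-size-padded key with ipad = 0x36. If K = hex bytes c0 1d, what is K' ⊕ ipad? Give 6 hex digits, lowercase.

Key hex bytes c0 1d is 2 bytes ≤ B = 3; zero-pad to 3 bytes: K' = c0 1d 00.
XOR each byte with 0x36: c0⊕36=f6, 1d⊕36=2b, 00⊕36=36.

f62b36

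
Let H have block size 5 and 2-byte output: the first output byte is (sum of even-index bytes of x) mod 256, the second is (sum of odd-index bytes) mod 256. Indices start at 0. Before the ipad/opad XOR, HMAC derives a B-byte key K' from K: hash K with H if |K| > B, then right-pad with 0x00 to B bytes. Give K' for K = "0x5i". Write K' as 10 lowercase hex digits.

Key "0x5i" = 30 78 35 69 is 4 bytes ≤ B = 5; zero-pad to 5 bytes: K' = 30 78 35 69 00.

3078356900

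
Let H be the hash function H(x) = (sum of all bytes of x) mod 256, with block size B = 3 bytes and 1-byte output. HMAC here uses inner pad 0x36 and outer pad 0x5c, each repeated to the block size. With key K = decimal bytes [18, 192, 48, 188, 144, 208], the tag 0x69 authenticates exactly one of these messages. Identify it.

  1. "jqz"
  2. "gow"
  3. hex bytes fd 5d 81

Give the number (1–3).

3

Key decimal bytes [18, 192, 48, 188, 144, 208] = 12 c0 30 bc 90 d0 is 6 bytes > B = 3, so hash it first: H(key) = 1e, then zero-pad to 3 bytes: K' = 1e 00 00.
K' ⊕ ipad = 28 36 36; K' ⊕ opad = 42 5c 5c.
m1: inner = H(28 36 36 6a 71 7a) = e9; tag = H(42 5c 5c e9) = e3
m2: inner = H(28 36 36 67 6f 77) = e1; tag = H(42 5c 5c e1) = db
m3: inner = H(28 36 36 fd 5d 81) = 6f; tag = H(42 5c 5c 6f) = 69 ← matches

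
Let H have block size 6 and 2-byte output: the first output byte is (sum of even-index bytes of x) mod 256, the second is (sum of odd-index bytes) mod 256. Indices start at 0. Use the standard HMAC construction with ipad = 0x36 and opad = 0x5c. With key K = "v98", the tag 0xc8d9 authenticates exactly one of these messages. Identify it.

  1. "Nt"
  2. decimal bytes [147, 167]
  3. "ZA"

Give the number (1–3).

3

Key "v98" = 76 39 38 is 3 bytes ≤ B = 6; zero-pad to 6 bytes: K' = 76 39 38 00 00 00.
K' ⊕ ipad = 40 0f 0e 36 36 36; K' ⊕ opad = 2a 65 64 5c 5c 5c.
m1: inner = H(40 0f 0e 36 36 36 4e 74) = d2 ef; tag = H(2a 65 64 5c 5c 5c d2 ef) = bc0c
m2: inner = H(40 0f 0e 36 36 36 93 a7) = 17 22; tag = H(2a 65 64 5c 5c 5c 17 22) = 013f
m3: inner = H(40 0f 0e 36 36 36 5a 41) = de bc; tag = H(2a 65 64 5c 5c 5c de bc) = c8d9 ← matches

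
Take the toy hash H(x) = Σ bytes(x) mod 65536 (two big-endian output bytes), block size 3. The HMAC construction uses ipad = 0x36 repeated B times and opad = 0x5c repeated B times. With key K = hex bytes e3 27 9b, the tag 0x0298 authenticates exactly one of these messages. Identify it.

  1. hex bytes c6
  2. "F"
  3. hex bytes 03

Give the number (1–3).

3

Key hex bytes e3 27 9b is exactly B = 3 bytes: K' = e3 27 9b.
K' ⊕ ipad = d5 11 ad; K' ⊕ opad = bf 7b c7.
m1: inner = H(d5 11 ad c6) = 02 59; tag = H(bf 7b c7 02 59) = 025c
m2: inner = H(d5 11 ad 46) = 01 d9; tag = H(bf 7b c7 01 d9) = 02db
m3: inner = H(d5 11 ad 03) = 01 96; tag = H(bf 7b c7 01 96) = 0298 ← matches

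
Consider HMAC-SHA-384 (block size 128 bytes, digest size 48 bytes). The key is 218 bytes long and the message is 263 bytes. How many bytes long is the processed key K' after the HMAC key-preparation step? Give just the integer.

Key is 218 > 128 bytes, so it is hashed to 48 bytes then zero-padded to 128: |K'| = 128.

128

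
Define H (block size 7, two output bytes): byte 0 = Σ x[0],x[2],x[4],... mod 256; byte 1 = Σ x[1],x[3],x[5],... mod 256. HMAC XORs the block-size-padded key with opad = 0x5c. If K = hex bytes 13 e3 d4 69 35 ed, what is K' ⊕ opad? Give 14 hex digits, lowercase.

4fbf883569b15c

Key hex bytes 13 e3 d4 69 35 ed is 6 bytes ≤ B = 7; zero-pad to 7 bytes: K' = 13 e3 d4 69 35 ed 00.
XOR each byte with 0x5c: 13⊕5c=4f, e3⊕5c=bf, d4⊕5c=88, 69⊕5c=35, 35⊕5c=69, ed⊕5c=b1, 00⊕5c=5c.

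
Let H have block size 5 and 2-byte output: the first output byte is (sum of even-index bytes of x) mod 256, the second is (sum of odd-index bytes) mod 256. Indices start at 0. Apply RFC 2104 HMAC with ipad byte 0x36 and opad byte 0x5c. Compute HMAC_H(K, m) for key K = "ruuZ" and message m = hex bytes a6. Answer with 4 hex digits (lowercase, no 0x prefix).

08ec

Key "ruuZ" = 72 75 75 5a is 4 bytes ≤ B = 5; zero-pad to 5 bytes: K' = 72 75 75 5a 00.
K' ⊕ ipad = 44 43 43 6c 36.  K' ⊕ opad = 2e 29 29 06 5c.
Inner input = (K'⊕ipad) ∥ m = 44 43 43 6c 36 ∥ a6.
Inner hash: even-index sum = 189 mod 256 = 189; odd-index sum = 341 mod 256 = 85 → bd 55.
Outer input = (K'⊕opad) ∥ inner = 2e 29 29 06 5c ∥ bd 55.
Outer hash (tag): even-index sum = 264 mod 256 = 8; odd-index sum = 236 mod 256 = 236 → 08 ec.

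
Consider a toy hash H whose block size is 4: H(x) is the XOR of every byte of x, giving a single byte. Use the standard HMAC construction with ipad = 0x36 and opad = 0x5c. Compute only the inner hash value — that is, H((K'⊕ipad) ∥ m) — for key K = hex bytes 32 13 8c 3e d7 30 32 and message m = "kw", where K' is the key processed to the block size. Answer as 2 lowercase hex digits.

5a

Key hex bytes 32 13 8c 3e d7 30 32 is 7 bytes > B = 4, so hash it first: H(key) = 46, then zero-pad to 4 bytes: K' = 46 00 00 00.
K' ⊕ ipad = 70 36 36 36.
Inner input = 70 36 36 36 ∥ 6b 77.
Inner hash: XOR 70⊕36⊕36⊕36⊕6b⊕77 = 5a.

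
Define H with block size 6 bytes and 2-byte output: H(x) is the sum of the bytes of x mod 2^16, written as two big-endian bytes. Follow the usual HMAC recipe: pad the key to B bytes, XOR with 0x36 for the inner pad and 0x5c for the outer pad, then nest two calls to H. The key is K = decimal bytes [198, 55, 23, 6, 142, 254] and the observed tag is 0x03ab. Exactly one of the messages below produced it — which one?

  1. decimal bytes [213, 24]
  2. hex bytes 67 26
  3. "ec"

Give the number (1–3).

Key decimal bytes [198, 55, 23, 6, 142, 254] = c6 37 17 06 8e fe is exactly B = 6 bytes: K' = c6 37 17 06 8e fe.
K' ⊕ ipad = f0 01 21 30 b8 c8; K' ⊕ opad = 9a 6b 4b 5a d2 a2.
m1: inner = H(f0 01 21 30 b8 c8 d5 18) = 03 af; tag = H(9a 6b 4b 5a d2 a2 03 af) = 03d0
m2: inner = H(f0 01 21 30 b8 c8 67 26) = 03 4f; tag = H(9a 6b 4b 5a d2 a2 03 4f) = 0370
m3: inner = H(f0 01 21 30 b8 c8 65 63) = 03 8a; tag = H(9a 6b 4b 5a d2 a2 03 8a) = 03ab ← matches

3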